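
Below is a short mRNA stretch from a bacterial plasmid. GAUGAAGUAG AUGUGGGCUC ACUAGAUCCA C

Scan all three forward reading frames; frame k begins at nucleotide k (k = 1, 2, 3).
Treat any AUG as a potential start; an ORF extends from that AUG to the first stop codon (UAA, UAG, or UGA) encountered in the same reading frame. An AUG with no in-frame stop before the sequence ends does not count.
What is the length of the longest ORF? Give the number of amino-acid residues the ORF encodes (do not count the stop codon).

Frame 1: GAU GAA GUA GAU GUG GGC UCA CUA GAU CCA — no AUG→stop ORF.
Frame 2: AUG AAG UAG AUG UGG GCU CAC UAG AUC CAC — AUG at 2, stop UAG at 8 → 9 nt; AUG at 11, stop UAG at 23 → 15 nt.
Frame 3: UGA AGU AGA UGU GGG CUC ACU AGA UCC — no AUG→stop ORF.
Longest: frame 2, positions 11–25, 15 nt = 5 codons = 4 aa. → 4 amino acids.

4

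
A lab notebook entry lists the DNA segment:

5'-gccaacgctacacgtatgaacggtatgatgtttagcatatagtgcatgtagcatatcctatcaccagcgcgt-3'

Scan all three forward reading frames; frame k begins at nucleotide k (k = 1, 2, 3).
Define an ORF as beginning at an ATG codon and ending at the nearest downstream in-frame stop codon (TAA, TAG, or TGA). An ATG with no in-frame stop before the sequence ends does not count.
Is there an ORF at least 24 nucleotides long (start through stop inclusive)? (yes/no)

Frame 1: GCC AAC GCT ACA CGT ATG AAC GGT ATG ATG TTT AGC ATA TAG TGC ATG TAG CAT ATC CTA TCA CCA GCG CGT — ATG at 16, stop TAG at 40 → 27 nt; ATG at 25, stop TAG at 40 → 18 nt; ATG at 28, stop TAG at 40 → 15 nt; ATG at 46, stop TAG at 49 → 6 nt.
Frame 2: CCA ACG CTA CAC GTA TGA ACG GTA TGA TGT TTA GCA TAT AGT GCA TGT AGC ATA TCC TAT CAC CAG CGC — no ATG→stop ORF.
Frame 3: CAA CGC TAC ACG TAT GAA CGG TAT GAT GTT TAG CAT ATA GTG CAT GTA GCA TAT CCT ATC ACC AGC GCG — no ATG→stop ORF.
Frame 1 has an ORF of 27 nucleotides (positions 16–42) ≥ 24, so yes.

yes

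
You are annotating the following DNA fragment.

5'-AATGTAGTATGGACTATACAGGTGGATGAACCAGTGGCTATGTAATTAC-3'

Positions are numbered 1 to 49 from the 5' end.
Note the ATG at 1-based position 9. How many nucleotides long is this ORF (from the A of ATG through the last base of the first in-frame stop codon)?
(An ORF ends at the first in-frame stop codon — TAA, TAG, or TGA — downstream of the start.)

21

Codons from position 9: ATG (9–11), GAC (12–14), TAT (15–17), ACA (18–20), GGT (21–23), GGA (24–26), TGA (27–29).
TGA is the first in-frame stop; ORF spans 9–29, 21 nucleotides.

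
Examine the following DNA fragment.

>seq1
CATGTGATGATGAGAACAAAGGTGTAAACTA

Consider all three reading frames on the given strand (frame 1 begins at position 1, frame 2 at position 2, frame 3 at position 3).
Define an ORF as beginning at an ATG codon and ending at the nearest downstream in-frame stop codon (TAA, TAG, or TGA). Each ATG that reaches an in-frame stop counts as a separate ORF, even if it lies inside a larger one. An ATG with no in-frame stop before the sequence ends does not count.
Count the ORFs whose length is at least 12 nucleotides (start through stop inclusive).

Frame 1: CAT GTG ATG ATG AGA ACA AAG GTG TAA ACT — ATG at 7, stop TAA at 25 → 21 nt; ATG at 10, stop TAA at 25 → 18 nt.
Frame 2: ATG TGA TGA TGA GAA CAA AGG TGT AAA CTA — ATG at 2, stop TGA at 5 → 6 nt.
Frame 3: TGT GAT GAT GAG AAC AAA GGT GTA AAC — no ATG→stop ORF.
ORFs ≥ 12 nucleotides: frame 1 7–27 (21 nucleotides), frame 1 10–27 (18 nucleotides). Count = 2.

2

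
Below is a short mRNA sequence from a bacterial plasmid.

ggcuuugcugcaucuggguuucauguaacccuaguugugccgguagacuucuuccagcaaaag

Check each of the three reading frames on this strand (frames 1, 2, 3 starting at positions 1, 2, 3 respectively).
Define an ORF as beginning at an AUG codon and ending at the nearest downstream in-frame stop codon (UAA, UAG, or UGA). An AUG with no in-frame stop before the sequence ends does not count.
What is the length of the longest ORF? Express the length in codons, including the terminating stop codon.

Frame 1: GGC UUU GCU GCA UCU GGG UUU CAU GUA ACC CUA GUU GUG CCG GUA GAC UUC UUC CAG CAA AAG — no AUG→stop ORF.
Frame 2: GCU UUG CUG CAU CUG GGU UUC AUG UAA CCC UAG UUG UGC CGG UAG ACU UCU UCC AGC AAA — AUG at 23, stop UAA at 26 → 6 nt.
Frame 3: CUU UGC UGC AUC UGG GUU UCA UGU AAC CCU AGU UGU GCC GGU AGA CUU CUU CCA GCA AAA — no AUG→stop ORF.
Longest: frame 2, positions 23–28, 6 nt = 2 codons = 1 aa. → 2 codons.

2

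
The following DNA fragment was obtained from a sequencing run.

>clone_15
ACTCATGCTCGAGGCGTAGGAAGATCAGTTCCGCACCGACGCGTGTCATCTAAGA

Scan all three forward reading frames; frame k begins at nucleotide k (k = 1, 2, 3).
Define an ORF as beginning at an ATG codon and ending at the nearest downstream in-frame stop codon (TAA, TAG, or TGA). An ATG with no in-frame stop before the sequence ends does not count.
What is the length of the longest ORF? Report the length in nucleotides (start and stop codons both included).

15

Frame 1: ACT CAT GCT CGA GGC GTA GGA AGA TCA GTT CCG CAC CGA CGC GTG TCA TCT AAG — no ATG→stop ORF.
Frame 2: CTC ATG CTC GAG GCG TAG GAA GAT CAG TTC CGC ACC GAC GCG TGT CAT CTA AGA — ATG at 5, stop TAG at 17 → 15 nt.
Frame 3: TCA TGC TCG AGG CGT AGG AAG ATC AGT TCC GCA CCG ACG CGT GTC ATC TAA — no ATG→stop ORF.
Longest: frame 2, positions 5–19, 15 nt = 5 codons = 4 aa. → 15 nucleotides.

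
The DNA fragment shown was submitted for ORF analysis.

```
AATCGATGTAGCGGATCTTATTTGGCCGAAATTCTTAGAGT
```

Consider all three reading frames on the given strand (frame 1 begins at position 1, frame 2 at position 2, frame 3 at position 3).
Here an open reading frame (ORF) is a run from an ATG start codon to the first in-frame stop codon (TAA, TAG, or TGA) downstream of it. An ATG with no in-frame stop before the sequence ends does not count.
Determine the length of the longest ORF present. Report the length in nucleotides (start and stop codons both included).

Frame 1: AAT CGA TGT AGC GGA TCT TAT TTG GCC GAA ATT CTT AGA — no ATG→stop ORF.
Frame 2: ATC GAT GTA GCG GAT CTT ATT TGG CCG AAA TTC TTA GAG — no ATG→stop ORF.
Frame 3: TCG ATG TAG CGG ATC TTA TTT GGC CGA AAT TCT TAG AGT — ATG at 6, stop TAG at 9 → 6 nt.
Longest: frame 3, positions 6–11, 6 nt = 2 codons = 1 aa. → 6 nucleotides.

6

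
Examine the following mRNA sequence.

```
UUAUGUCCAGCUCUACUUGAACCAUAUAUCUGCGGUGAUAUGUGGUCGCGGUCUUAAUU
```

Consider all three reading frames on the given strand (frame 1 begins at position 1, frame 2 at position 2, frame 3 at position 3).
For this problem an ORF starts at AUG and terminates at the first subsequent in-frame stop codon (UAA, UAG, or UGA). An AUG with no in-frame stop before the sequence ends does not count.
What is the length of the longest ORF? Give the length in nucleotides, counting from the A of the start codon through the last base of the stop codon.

18

Frame 1: UUA UGU CCA GCU CUA CUU GAA CCA UAU AUC UGC GGU GAU AUG UGG UCG CGG UCU UAA — AUG at 40, stop UAA at 55 → 18 nt.
Frame 2: UAU GUC CAG CUC UAC UUG AAC CAU AUA UCU GCG GUG AUA UGU GGU CGC GGU CUU AAU — no AUG→stop ORF.
Frame 3: AUG UCC AGC UCU ACU UGA ACC AUA UAU CUG CGG UGA UAU GUG GUC GCG GUC UUA AUU — AUG at 3, stop UGA at 18 → 18 nt.
Longest: frame 1, positions 40–57, 18 nt = 6 codons = 5 aa. → 18 nucleotides.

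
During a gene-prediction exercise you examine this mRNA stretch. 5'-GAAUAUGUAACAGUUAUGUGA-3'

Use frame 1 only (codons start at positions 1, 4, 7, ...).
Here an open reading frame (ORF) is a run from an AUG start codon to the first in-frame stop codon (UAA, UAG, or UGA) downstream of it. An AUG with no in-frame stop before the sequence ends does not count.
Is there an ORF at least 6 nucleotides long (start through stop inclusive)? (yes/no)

yes

Frame 1: GAA UAU GUA ACA GUU AUG UGA — AUG at 16, stop UGA at 19 → 6 nt.
Frame 1 has an ORF of 6 nucleotides (positions 16–21) ≥ 6, so yes.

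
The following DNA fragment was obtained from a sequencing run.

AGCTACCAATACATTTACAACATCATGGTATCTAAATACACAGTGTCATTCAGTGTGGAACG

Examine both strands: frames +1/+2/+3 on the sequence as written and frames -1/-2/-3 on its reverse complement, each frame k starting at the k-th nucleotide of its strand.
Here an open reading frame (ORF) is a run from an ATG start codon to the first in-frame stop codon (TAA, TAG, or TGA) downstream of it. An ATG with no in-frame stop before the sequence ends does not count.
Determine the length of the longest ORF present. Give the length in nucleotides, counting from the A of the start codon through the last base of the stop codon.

Reverse complement (5'→3'): CGTTCCACACTGAATGACACTGTGTATTTAGATACCATGATGTTGTAAATGTATTGGTAGCT
Frame +1: AGC TAC CAA TAC ATT TAC AAC ATC ATG GTA TCT AAA TAC ACA GTG TCA TTC AGT GTG GAA — no ATG→stop ORF.
Frame +2: GCT ACC AAT ACA TTT ACA ACA TCA TGG TAT CTA AAT ACA CAG TGT CAT TCA GTG TGG AAC — no ATG→stop ORF.
Frame +3: CTA CCA ATA CAT TTA CAA CAT CAT GGT ATC TAA ATA CAC AGT GTC ATT CAG TGT GGA ACG — no ATG→stop ORF.
Frame -1: CGT TCC ACA CTG AAT GAC ACT GTG TAT TTA GAT ACC ATG ATG TTG TAA ATG TAT TGG TAG — ATG at 37, stop TAA at 46 → 12 nt; ATG at 40, stop TAA at 46 → 9 nt; ATG at 49, stop TAG at 58 → 12 nt.
Frame -2: GTT CCA CAC TGA ATG ACA CTG TGT ATT TAG ATA CCA TGA TGT TGT AAA TGT ATT GGT AGC — ATG at 14, stop TAG at 29 → 18 nt.
Frame -3: TTC CAC ACT GAA TGA CAC TGT GTA TTT AGA TAC CAT GAT GTT GTA AAT GTA TTG GTA GCT — no ATG→stop ORF.
Longest: frame -2, positions 14–31, 18 nt = 6 codons = 5 aa. → 18 nucleotides.

18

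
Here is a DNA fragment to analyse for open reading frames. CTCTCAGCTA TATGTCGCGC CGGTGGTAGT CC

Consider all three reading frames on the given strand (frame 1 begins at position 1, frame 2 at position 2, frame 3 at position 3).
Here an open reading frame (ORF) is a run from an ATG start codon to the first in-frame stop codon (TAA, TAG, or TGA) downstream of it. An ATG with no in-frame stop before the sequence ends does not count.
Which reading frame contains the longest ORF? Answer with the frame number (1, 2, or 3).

Frame 1: CTC TCA GCT ATA TGT CGC GCC GGT GGT AGT — no ATG→stop ORF.
Frame 2: TCT CAG CTA TAT GTC GCG CCG GTG GTA GTC — no ATG→stop ORF.
Frame 3: CTC AGC TAT ATG TCG CGC CGG TGG TAG TCC — ATG at 12, stop TAG at 27 → 18 nt.
Longest ORF is 18 nt in frame 3 (positions 12–29).

3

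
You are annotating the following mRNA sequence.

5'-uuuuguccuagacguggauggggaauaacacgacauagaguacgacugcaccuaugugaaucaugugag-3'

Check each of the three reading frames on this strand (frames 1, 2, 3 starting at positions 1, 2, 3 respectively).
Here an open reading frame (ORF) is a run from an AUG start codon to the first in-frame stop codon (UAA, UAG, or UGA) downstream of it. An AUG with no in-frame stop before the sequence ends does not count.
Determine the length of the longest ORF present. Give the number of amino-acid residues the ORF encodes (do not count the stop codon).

Frame 1: UUU UGU CCU AGA CGU GGA UGG GGA AUA ACA CGA CAU AGA GUA CGA CUG CAC CUA UGU GAA UCA UGU GAG — no AUG→stop ORF.
Frame 2: UUU GUC CUA GAC GUG GAU GGG GAA UAA CAC GAC AUA GAG UAC GAC UGC ACC UAU GUG AAU CAU GUG — no AUG→stop ORF.
Frame 3: UUG UCC UAG ACG UGG AUG GGG AAU AAC ACG ACA UAG AGU ACG ACU GCA CCU AUG UGA AUC AUG UGA — AUG at 18, stop UAG at 36 → 21 nt; AUG at 54, stop UGA at 57 → 6 nt; AUG at 63, stop UGA at 66 → 6 nt.
Longest: frame 3, positions 18–38, 21 nt = 7 codons = 6 aa. → 6 amino acids.

6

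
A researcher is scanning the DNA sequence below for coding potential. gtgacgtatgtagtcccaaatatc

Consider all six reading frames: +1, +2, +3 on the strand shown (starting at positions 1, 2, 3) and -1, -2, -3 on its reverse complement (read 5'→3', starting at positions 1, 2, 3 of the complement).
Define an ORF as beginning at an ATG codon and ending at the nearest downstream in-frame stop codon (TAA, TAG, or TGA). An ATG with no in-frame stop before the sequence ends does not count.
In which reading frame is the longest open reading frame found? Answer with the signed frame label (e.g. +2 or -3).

Reverse complement (5'→3'): GATATTTGGGACTACATACGTCAC
Frame +1: GTG ACG TAT GTA GTC CCA AAT ATC — no ATG→stop ORF.
Frame +2: TGA CGT ATG TAG TCC CAA ATA — ATG at 8, stop TAG at 11 → 6 nt.
Frame +3: GAC GTA TGT AGT CCC AAA TAT — no ATG→stop ORF.
Frame -1: GAT ATT TGG GAC TAC ATA CGT CAC — no ATG→stop ORF.
Frame -2: ATA TTT GGG ACT ACA TAC GTC — no ATG→stop ORF.
Frame -3: TAT TTG GGA CTA CAT ACG TCA — no ATG→stop ORF.
Longest ORF is 6 nt in frame +2 (positions 8–13).

+2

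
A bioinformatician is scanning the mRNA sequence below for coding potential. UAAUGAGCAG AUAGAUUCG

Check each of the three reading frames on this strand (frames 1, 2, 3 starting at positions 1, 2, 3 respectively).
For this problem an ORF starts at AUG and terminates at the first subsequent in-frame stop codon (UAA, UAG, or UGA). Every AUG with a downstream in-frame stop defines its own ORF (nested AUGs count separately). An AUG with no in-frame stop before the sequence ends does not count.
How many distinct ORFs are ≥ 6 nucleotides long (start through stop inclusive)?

1

Frame 1: UAA UGA GCA GAU AGA UUC — no AUG→stop ORF.
Frame 2: AAU GAG CAG AUA GAU UCG — no AUG→stop ORF.
Frame 3: AUG AGC AGA UAG AUU — AUG at 3, stop UAG at 12 → 12 nt.
ORFs ≥ 6 nucleotides: frame 3 3–14 (12 nucleotides). Count = 1.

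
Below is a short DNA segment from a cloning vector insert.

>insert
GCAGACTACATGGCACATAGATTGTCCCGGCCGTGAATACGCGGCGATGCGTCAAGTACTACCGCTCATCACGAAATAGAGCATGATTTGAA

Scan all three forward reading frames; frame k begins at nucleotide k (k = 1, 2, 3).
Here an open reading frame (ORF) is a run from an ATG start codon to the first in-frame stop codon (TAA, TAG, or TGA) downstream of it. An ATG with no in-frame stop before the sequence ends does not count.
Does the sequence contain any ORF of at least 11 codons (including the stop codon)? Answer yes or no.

Frame 1: GCA GAC TAC ATG GCA CAT AGA TTG TCC CGG CCG TGA ATA CGC GGC GAT GCG TCA AGT ACT ACC GCT CAT CAC GAA ATA GAG CAT GAT TTG — ATG at 10, stop TGA at 34 → 27 nt.
Frame 2: CAG ACT ACA TGG CAC ATA GAT TGT CCC GGC CGT GAA TAC GCG GCG ATG CGT CAA GTA CTA CCG CTC ATC ACG AAA TAG AGC ATG ATT TGA — ATG at 47, stop TAG at 77 → 33 nt; ATG at 83, stop TGA at 89 → 9 nt.
Frame 3: AGA CTA CAT GGC ACA TAG ATT GTC CCG GCC GTG AAT ACG CGG CGA TGC GTC AAG TAC TAC CGC TCA TCA CGA AAT AGA GCA TGA TTT GAA — no ATG→stop ORF.
Frame 2 has an ORF of 11 codons (positions 47–79) ≥ 11, so yes.

yes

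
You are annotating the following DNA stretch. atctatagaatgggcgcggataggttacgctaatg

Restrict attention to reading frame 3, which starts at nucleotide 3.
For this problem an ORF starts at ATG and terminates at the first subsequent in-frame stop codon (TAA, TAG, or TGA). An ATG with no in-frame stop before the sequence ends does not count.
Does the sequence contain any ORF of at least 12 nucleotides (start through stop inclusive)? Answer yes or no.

no

Frame 3: CTA TAG AAT GGG CGC GGA TAG GTT ACG CTA ATG — no ATG→stop ORF.
Largest ORF found is 0 nucleotides < 12, so no.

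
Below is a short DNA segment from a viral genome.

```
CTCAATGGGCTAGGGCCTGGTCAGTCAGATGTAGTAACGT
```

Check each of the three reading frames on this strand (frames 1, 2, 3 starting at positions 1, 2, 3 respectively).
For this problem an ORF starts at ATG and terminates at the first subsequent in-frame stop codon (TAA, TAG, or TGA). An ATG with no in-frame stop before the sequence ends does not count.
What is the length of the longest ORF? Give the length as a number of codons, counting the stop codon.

3

Frame 1: CTC AAT GGG CTA GGG CCT GGT CAG TCA GAT GTA GTA ACG — no ATG→stop ORF.
Frame 2: TCA ATG GGC TAG GGC CTG GTC AGT CAG ATG TAG TAA CGT — ATG at 5, stop TAG at 11 → 9 nt; ATG at 29, stop TAG at 32 → 6 nt.
Frame 3: CAA TGG GCT AGG GCC TGG TCA GTC AGA TGT AGT AAC — no ATG→stop ORF.
Longest: frame 2, positions 5–13, 9 nt = 3 codons = 2 aa. → 3 codons.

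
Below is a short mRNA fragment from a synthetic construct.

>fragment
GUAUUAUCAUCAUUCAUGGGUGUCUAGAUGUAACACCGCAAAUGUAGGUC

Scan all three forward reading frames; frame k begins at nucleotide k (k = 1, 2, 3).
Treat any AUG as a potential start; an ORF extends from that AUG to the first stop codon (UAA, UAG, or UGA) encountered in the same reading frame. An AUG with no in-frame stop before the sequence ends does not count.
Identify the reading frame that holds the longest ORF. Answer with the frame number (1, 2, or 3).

Frame 1: GUA UUA UCA UCA UUC AUG GGU GUC UAG AUG UAA CAC CGC AAA UGU AGG — AUG at 16, stop UAG at 25 → 12 nt; AUG at 28, stop UAA at 31 → 6 nt.
Frame 2: UAU UAU CAU CAU UCA UGG GUG UCU AGA UGU AAC ACC GCA AAU GUA GGU — no AUG→stop ORF.
Frame 3: AUU AUC AUC AUU CAU GGG UGU CUA GAU GUA ACA CCG CAA AUG UAG GUC — AUG at 42, stop UAG at 45 → 6 nt.
Longest ORF is 12 nt in frame 1 (positions 16–27).

1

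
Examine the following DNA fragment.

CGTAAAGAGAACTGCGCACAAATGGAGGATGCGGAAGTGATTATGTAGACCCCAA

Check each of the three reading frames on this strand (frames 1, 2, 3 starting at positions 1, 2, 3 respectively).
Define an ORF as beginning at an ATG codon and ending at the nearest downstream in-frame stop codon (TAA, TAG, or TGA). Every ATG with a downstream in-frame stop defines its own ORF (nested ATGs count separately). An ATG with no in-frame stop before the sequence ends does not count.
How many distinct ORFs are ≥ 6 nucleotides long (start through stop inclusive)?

3

Frame 1: CGT AAA GAG AAC TGC GCA CAA ATG GAG GAT GCG GAA GTG ATT ATG TAG ACC CCA — ATG at 22, stop TAG at 46 → 27 nt; ATG at 43, stop TAG at 46 → 6 nt.
Frame 2: GTA AAG AGA ACT GCG CAC AAA TGG AGG ATG CGG AAG TGA TTA TGT AGA CCC CAA — ATG at 29, stop TGA at 38 → 12 nt.
Frame 3: TAA AGA GAA CTG CGC ACA AAT GGA GGA TGC GGA AGT GAT TAT GTA GAC CCC — no ATG→stop ORF.
ORFs ≥ 6 nucleotides: frame 1 22–48 (27 nucleotides), frame 1 43–48 (6 nucleotides), frame 2 29–40 (12 nucleotides). Count = 3.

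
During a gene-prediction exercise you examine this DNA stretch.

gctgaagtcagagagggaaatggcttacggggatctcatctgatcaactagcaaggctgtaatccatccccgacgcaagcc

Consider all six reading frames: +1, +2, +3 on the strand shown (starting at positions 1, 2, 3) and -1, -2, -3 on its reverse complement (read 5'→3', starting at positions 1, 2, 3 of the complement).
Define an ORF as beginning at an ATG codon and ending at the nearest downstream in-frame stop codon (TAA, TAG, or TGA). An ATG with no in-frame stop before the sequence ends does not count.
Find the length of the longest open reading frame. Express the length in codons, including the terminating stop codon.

Reverse complement (5'→3'): GGCTTGCGTCGGGGATGGATTACAGCCTTGCTAGTTGATCAGATGAGATCCCCGTAAGCCATTTCCCTCTCTGACTTCAGC
Frame +1: GCT GAA GTC AGA GAG GGA AAT GGC TTA CGG GGA TCT CAT CTG ATC AAC TAG CAA GGC TGT AAT CCA TCC CCG ACG CAA GCC — no ATG→stop ORF.
Frame +2: CTG AAG TCA GAG AGG GAA ATG GCT TAC GGG GAT CTC ATC TGA TCA ACT AGC AAG GCT GTA ATC CAT CCC CGA CGC AAG — ATG at 20, stop TGA at 41 → 24 nt.
Frame +3: TGA AGT CAG AGA GGG AAA TGG CTT ACG GGG ATC TCA TCT GAT CAA CTA GCA AGG CTG TAA TCC ATC CCC GAC GCA AGC — no ATG→stop ORF.
Frame -1: GGC TTG CGT CGG GGA TGG ATT ACA GCC TTG CTA GTT GAT CAG ATG AGA TCC CCG TAA GCC ATT TCC CTC TCT GAC TTC AGC — ATG at 43, stop TAA at 55 → 15 nt.
Frame -2: GCT TGC GTC GGG GAT GGA TTA CAG CCT TGC TAG TTG ATC AGA TGA GAT CCC CGT AAG CCA TTT CCC TCT CTG ACT TCA — no ATG→stop ORF.
Frame -3: CTT GCG TCG GGG ATG GAT TAC AGC CTT GCT AGT TGA TCA GAT GAG ATC CCC GTA AGC CAT TTC CCT CTC TGA CTT CAG — ATG at 15, stop TGA at 36 → 24 nt.
Longest: frame +2, positions 20–43, 24 nt = 8 codons = 7 aa. → 8 codons.

8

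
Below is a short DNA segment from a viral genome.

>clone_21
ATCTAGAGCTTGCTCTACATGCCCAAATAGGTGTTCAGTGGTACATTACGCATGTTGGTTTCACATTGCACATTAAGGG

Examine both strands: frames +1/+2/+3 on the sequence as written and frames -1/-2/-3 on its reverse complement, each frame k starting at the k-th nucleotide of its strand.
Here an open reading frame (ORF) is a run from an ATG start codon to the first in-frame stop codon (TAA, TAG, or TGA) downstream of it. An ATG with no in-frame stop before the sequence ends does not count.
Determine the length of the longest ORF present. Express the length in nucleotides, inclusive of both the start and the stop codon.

Reverse complement (5'→3'): CCCTTAATGTGCAATGTGAAACCAACATGCGTAATGTACCACTGAACACCTATTTGGGCATGTAGAGCAAGCTCTAGAT
Frame +1: ATC TAG AGC TTG CTC TAC ATG CCC AAA TAG GTG TTC AGT GGT ACA TTA CGC ATG TTG GTT TCA CAT TGC ACA TTA AGG — ATG at 19, stop TAG at 28 → 12 nt.
Frame +2: TCT AGA GCT TGC TCT ACA TGC CCA AAT AGG TGT TCA GTG GTA CAT TAC GCA TGT TGG TTT CAC ATT GCA CAT TAA GGG — no ATG→stop ORF.
Frame +3: CTA GAG CTT GCT CTA CAT GCC CAA ATA GGT GTT CAG TGG TAC ATT ACG CAT GTT GGT TTC ACA TTG CAC ATT AAG — no ATG→stop ORF.
Frame -1: CCC TTA ATG TGC AAT GTG AAA CCA ACA TGC GTA ATG TAC CAC TGA ACA CCT ATT TGG GCA TGT AGA GCA AGC TCT AGA — ATG at 7, stop TGA at 43 → 39 nt; ATG at 34, stop TGA at 43 → 12 nt.
Frame -2: CCT TAA TGT GCA ATG TGA AAC CAA CAT GCG TAA TGT ACC ACT GAA CAC CTA TTT GGG CAT GTA GAG CAA GCT CTA GAT — ATG at 14, stop TGA at 17 → 6 nt.
Frame -3: CTT AAT GTG CAA TGT GAA ACC AAC ATG CGT AAT GTA CCA CTG AAC ACC TAT TTG GGC ATG TAG AGC AAG CTC TAG — ATG at 27, stop TAG at 63 → 39 nt; ATG at 60, stop TAG at 63 → 6 nt.
Longest: frame -1, positions 7–45, 39 nt = 13 codons = 12 aa. → 39 nucleotides.

39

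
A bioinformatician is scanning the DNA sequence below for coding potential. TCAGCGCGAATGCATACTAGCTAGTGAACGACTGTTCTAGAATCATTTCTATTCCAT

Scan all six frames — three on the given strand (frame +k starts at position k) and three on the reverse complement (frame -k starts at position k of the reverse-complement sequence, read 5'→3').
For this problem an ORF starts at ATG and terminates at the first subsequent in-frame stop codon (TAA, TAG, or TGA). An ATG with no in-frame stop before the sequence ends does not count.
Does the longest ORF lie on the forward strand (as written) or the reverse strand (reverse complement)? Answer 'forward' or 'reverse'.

reverse

Reverse complement (5'→3'): ATGGAATAGAAATGATTCTAGAACAGTCGTTCACTAGCTAGTATGCATTCGCGCTGA
Frame +1: TCA GCG CGA ATG CAT ACT AGC TAG TGA ACG ACT GTT CTA GAA TCA TTT CTA TTC CAT — ATG at 10, stop TAG at 22 → 15 nt.
Frame +2: CAG CGC GAA TGC ATA CTA GCT AGT GAA CGA CTG TTC TAG AAT CAT TTC TAT TCC — no ATG→stop ORF.
Frame +3: AGC GCG AAT GCA TAC TAG CTA GTG AAC GAC TGT TCT AGA ATC ATT TCT ATT CCA — no ATG→stop ORF.
Frame -1: ATG GAA TAG AAA TGA TTC TAG AAC AGT CGT TCA CTA GCT AGT ATG CAT TCG CGC TGA — ATG at 1, stop TAG at 7 → 9 nt; ATG at 43, stop TGA at 55 → 15 nt.
Frame -2: TGG AAT AGA AAT GAT TCT AGA ACA GTC GTT CAC TAG CTA GTA TGC ATT CGC GCT — no ATG→stop ORF.
Frame -3: GGA ATA GAA ATG ATT CTA GAA CAG TCG TTC ACT AGC TAG TAT GCA TTC GCG CTG — ATG at 12, stop TAG at 39 → 30 nt.
Forward-strand max 15 nt; reverse-strand max 30 nt. The reverse strand has the longer ORF.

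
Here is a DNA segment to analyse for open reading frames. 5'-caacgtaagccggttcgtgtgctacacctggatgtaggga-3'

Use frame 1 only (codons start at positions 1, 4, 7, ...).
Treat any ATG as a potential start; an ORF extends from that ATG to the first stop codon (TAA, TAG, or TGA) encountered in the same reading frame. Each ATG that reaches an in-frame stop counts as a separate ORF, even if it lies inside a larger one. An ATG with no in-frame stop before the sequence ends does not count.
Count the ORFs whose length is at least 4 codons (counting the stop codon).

Frame 1: CAA CGT AAG CCG GTT CGT GTG CTA CAC CTG GAT GTA GGG — no ATG→stop ORF.
No ORF reaches 4 codons. Count = 0.

0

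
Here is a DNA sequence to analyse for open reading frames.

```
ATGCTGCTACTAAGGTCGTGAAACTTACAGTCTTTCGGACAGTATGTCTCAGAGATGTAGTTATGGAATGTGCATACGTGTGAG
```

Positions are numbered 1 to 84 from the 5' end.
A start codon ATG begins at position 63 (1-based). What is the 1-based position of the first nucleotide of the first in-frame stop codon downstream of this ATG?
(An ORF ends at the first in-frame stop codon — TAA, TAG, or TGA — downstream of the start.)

Codons from position 63: ATG (63–65), GAA (66–68), TGT (69–71), GCA (72–74), TAC (75–77), GTG (78–80), TGA (81–83).
TGA is a stop codon; it begins at position 81.

81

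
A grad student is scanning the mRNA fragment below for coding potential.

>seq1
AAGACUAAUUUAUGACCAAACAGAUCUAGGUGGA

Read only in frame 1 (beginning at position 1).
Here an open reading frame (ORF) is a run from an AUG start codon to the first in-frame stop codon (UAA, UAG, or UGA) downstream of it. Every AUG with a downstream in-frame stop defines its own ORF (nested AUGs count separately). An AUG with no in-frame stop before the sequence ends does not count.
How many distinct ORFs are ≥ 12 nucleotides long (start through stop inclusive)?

Frame 1: AAG ACU AAU UUA UGA CCA AAC AGA UCU AGG UGG — no AUG→stop ORF.
No ORF reaches 12 nucleotides. Count = 0.

0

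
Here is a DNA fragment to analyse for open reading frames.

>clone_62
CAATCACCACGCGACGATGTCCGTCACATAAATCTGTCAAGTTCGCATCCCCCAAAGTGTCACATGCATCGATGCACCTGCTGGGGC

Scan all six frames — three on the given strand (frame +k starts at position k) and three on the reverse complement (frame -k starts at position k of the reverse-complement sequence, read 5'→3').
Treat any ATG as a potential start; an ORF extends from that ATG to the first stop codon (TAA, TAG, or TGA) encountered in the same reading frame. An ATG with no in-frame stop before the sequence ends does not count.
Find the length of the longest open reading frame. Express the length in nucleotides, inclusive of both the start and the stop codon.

33

Reverse complement (5'→3'): GCCCCAGCAGGTGCATCGATGCATGTGACACTTTGGGGGATGCGAACTTGACAGATTTATGTGACGGACATCGTCGCGTGGTGATTG
Frame +1: CAA TCA CCA CGC GAC GAT GTC CGT CAC ATA AAT CTG TCA AGT TCG CAT CCC CCA AAG TGT CAC ATG CAT CGA TGC ACC TGC TGG GGC — no ATG→stop ORF.
Frame +2: AAT CAC CAC GCG ACG ATG TCC GTC ACA TAA ATC TGT CAA GTT CGC ATC CCC CAA AGT GTC ACA TGC ATC GAT GCA CCT GCT GGG — ATG at 17, stop TAA at 29 → 15 nt.
Frame +3: ATC ACC ACG CGA CGA TGT CCG TCA CAT AAA TCT GTC AAG TTC GCA TCC CCC AAA GTG TCA CAT GCA TCG ATG CAC CTG CTG GGG — no ATG→stop ORF.
Frame -1: GCC CCA GCA GGT GCA TCG ATG CAT GTG ACA CTT TGG GGG ATG CGA ACT TGA CAG ATT TAT GTG ACG GAC ATC GTC GCG TGG TGA TTG — ATG at 19, stop TGA at 49 → 33 nt; ATG at 40, stop TGA at 49 → 12 nt.
Frame -2: CCC CAG CAG GTG CAT CGA TGC ATG TGA CAC TTT GGG GGA TGC GAA CTT GAC AGA TTT ATG TGA CGG ACA TCG TCG CGT GGT GAT — ATG at 23, stop TGA at 26 → 6 nt; ATG at 59, stop TGA at 62 → 6 nt.
Frame -3: CCC AGC AGG TGC ATC GAT GCA TGT GAC ACT TTG GGG GAT GCG AAC TTG ACA GAT TTA TGT GAC GGA CAT CGT CGC GTG GTG ATT — no ATG→stop ORF.
Longest: frame -1, positions 19–51, 33 nt = 11 codons = 10 aa. → 33 nucleotides.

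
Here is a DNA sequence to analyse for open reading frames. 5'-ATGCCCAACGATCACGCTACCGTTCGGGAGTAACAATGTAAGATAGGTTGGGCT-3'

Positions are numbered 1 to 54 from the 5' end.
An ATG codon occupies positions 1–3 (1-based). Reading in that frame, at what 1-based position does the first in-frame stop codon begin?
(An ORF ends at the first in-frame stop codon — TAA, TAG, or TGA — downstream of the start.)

Codons from position 1: ATG (1–3), CCC (4–6), AAC (7–9), GAT (10–12), CAC (13–15), GCT (16–18), ACC (19–21), GTT (22–24), CGG (25–27), GAG (28–30), TAA (31–33).
TAA is a stop codon; it begins at position 31.

31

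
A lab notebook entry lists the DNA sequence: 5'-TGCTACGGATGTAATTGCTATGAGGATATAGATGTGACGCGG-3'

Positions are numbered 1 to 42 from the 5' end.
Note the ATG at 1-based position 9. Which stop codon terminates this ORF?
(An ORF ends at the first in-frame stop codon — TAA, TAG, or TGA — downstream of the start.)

TAA

Codons from position 9: ATG (9–11), TAA (12–14).
The first in-frame stop codon is TAA.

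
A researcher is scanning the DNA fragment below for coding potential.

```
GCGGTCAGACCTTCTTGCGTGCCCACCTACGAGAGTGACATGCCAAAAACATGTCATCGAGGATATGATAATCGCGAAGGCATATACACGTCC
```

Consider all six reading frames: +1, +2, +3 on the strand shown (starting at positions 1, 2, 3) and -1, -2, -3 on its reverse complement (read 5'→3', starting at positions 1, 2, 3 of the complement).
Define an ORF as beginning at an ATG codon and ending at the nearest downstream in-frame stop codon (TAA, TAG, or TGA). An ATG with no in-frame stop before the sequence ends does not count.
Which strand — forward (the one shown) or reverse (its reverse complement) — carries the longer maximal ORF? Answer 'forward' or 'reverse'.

Reverse complement (5'→3'): GGACGTGTATATGCCTTCGCGATTATCATATCCTCGATGACATGTTTTTGGCATGTCACTCTCGTAGGTGGGCACGCAAGAAGGTCTGACCGC
Frame +1: GCG GTC AGA CCT TCT TGC GTG CCC ACC TAC GAG AGT GAC ATG CCA AAA ACA TGT CAT CGA GGA TAT GAT AAT CGC GAA GGC ATA TAC ACG TCC — no ATG→stop ORF.
Frame +2: CGG TCA GAC CTT CTT GCG TGC CCA CCT ACG AGA GTG ACA TGC CAA AAA CAT GTC ATC GAG GAT ATG ATA ATC GCG AAG GCA TAT ACA CGT — no ATG→stop ORF.
Frame +3: GGT CAG ACC TTC TTG CGT GCC CAC CTA CGA GAG TGA CAT GCC AAA AAC ATG TCA TCG AGG ATA TGA TAA TCG CGA AGG CAT ATA CAC GTC — ATG at 51, stop TGA at 66 → 18 nt.
Frame -1: GGA CGT GTA TAT GCC TTC GCG ATT ATC ATA TCC TCG ATG ACA TGT TTT TGG CAT GTC ACT CTC GTA GGT GGG CAC GCA AGA AGG TCT GAC CGC — no ATG→stop ORF.
Frame -2: GAC GTG TAT ATG CCT TCG CGA TTA TCA TAT CCT CGA TGA CAT GTT TTT GGC ATG TCA CTC TCG TAG GTG GGC ACG CAA GAA GGT CTG ACC — ATG at 11, stop TGA at 38 → 30 nt; ATG at 53, stop TAG at 65 → 15 nt.
Frame -3: ACG TGT ATA TGC CTT CGC GAT TAT CAT ATC CTC GAT GAC ATG TTT TTG GCA TGT CAC TCT CGT AGG TGG GCA CGC AAG AAG GTC TGA CCG — ATG at 42, stop TGA at 87 → 48 nt.
Forward-strand max 18 nt; reverse-strand max 48 nt. The reverse strand has the longer ORF.

reverse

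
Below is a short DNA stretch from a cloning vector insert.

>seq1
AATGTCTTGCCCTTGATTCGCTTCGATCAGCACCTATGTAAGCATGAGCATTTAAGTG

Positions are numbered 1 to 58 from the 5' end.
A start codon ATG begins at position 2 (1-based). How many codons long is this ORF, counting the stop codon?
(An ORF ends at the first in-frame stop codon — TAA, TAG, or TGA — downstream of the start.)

Codons from position 2: ATG (2–4), TCT (5–7), TGC (8–10), CCT (11–13), TGA (14–16).
TGA is the first in-frame stop; that's 5 codons including the stop.

5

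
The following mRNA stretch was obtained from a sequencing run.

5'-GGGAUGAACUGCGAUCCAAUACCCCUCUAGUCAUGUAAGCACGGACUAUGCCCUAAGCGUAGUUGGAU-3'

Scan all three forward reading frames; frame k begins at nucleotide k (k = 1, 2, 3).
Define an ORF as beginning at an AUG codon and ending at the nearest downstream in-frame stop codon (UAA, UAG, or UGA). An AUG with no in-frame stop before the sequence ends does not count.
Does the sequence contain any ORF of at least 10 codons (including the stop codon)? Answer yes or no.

Frame 1: GGG AUG AAC UGC GAU CCA AUA CCC CUC UAG UCA UGU AAG CAC GGA CUA UGC CCU AAG CGU AGU UGG — AUG at 4, stop UAG at 28 → 27 nt.
Frame 2: GGA UGA ACU GCG AUC CAA UAC CCC UCU AGU CAU GUA AGC ACG GAC UAU GCC CUA AGC GUA GUU GGA — no AUG→stop ORF.
Frame 3: GAU GAA CUG CGA UCC AAU ACC CCU CUA GUC AUG UAA GCA CGG ACU AUG CCC UAA GCG UAG UUG GAU — AUG at 33, stop UAA at 36 → 6 nt; AUG at 48, stop UAA at 54 → 9 nt.
Largest ORF found is 9 codons < 10, so no.

no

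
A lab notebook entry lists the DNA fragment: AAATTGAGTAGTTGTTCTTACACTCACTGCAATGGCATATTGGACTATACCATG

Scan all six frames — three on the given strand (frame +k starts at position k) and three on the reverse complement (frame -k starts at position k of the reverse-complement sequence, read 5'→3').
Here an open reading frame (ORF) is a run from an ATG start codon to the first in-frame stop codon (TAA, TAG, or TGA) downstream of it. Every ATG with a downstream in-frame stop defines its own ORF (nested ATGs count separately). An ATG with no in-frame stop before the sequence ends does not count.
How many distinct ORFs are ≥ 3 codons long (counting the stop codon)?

2

Reverse complement (5'→3'): CATGGTATAGTCCAATATGCCATTGCAGTGAGTGTAAGAACAACTACTCAATTT
Frame +1: AAA TTG AGT AGT TGT TCT TAC ACT CAC TGC AAT GGC ATA TTG GAC TAT ACC ATG — no ATG→stop ORF.
Frame +2: AAT TGA GTA GTT GTT CTT ACA CTC ACT GCA ATG GCA TAT TGG ACT ATA CCA — no ATG→stop ORF.
Frame +3: ATT GAG TAG TTG TTC TTA CAC TCA CTG CAA TGG CAT ATT GGA CTA TAC CAT — no ATG→stop ORF.
Frame -1: CAT GGT ATA GTC CAA TAT GCC ATT GCA GTG AGT GTA AGA ACA ACT ACT CAA TTT — no ATG→stop ORF.
Frame -2: ATG GTA TAG TCC AAT ATG CCA TTG CAG TGA GTG TAA GAA CAA CTA CTC AAT — ATG at 2, stop TAG at 8 → 9 nt; ATG at 17, stop TGA at 29 → 15 nt.
Frame -3: TGG TAT AGT CCA ATA TGC CAT TGC AGT GAG TGT AAG AAC AAC TAC TCA ATT — no ATG→stop ORF.
ORFs ≥ 3 codons: frame -2 2–10 (3 codons), frame -2 17–31 (5 codons). Count = 2.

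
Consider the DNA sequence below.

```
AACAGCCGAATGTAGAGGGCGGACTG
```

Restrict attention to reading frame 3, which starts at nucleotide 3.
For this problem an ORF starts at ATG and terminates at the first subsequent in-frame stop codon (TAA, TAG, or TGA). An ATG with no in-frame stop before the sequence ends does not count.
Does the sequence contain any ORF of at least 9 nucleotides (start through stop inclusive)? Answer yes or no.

Frame 3: CAG CCG AAT GTA GAG GGC GGA CTG — no ATG→stop ORF.
Largest ORF found is 0 nucleotides < 9, so no.

no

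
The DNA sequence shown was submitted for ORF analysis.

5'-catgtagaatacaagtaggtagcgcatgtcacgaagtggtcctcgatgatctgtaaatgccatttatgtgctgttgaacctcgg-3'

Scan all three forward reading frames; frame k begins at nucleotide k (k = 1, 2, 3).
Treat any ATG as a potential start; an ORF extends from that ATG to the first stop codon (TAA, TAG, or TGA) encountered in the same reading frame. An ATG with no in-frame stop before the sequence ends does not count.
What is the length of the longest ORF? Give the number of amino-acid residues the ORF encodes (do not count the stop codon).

Frame 1: CAT GTA GAA TAC AAG TAG GTA GCG CAT GTC ACG AAG TGG TCC TCG ATG ATC TGT AAA TGC CAT TTA TGT GCT GTT GAA CCT CGG — no ATG→stop ORF.
Frame 2: ATG TAG AAT ACA AGT AGG TAG CGC ATG TCA CGA AGT GGT CCT CGA TGA TCT GTA AAT GCC ATT TAT GTG CTG TTG AAC CTC — ATG at 2, stop TAG at 5 → 6 nt; ATG at 26, stop TGA at 47 → 24 nt.
Frame 3: TGT AGA ATA CAA GTA GGT AGC GCA TGT CAC GAA GTG GTC CTC GAT GAT CTG TAA ATG CCA TTT ATG TGC TGT TGA ACC TCG — ATG at 57, stop TGA at 75 → 21 nt; ATG at 66, stop TGA at 75 → 12 nt.
Longest: frame 2, positions 26–49, 24 nt = 8 codons = 7 aa. → 7 amino acids.

7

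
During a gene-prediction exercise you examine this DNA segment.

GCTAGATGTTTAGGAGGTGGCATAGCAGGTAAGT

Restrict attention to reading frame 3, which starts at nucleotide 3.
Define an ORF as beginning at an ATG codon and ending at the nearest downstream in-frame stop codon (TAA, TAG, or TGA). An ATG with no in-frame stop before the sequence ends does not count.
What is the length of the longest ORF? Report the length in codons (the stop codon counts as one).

9

Frame 3: TAG ATG TTT AGG AGG TGG CAT AGC AGG TAA — ATG at 6, stop TAA at 30 → 27 nt.
Longest: frame 3, positions 6–32, 27 nt = 9 codons = 8 aa. → 9 codons.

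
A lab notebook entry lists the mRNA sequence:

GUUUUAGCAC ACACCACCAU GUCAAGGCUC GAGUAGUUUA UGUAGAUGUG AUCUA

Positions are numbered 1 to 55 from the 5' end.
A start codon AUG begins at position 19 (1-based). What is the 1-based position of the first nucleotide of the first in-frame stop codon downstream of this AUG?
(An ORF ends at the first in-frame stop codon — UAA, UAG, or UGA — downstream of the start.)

34

Codons from position 19: AUG (19–21), UCA (22–24), AGG (25–27), CUC (28–30), GAG (31–33), UAG (34–36).
UAG is a stop codon; it begins at position 34.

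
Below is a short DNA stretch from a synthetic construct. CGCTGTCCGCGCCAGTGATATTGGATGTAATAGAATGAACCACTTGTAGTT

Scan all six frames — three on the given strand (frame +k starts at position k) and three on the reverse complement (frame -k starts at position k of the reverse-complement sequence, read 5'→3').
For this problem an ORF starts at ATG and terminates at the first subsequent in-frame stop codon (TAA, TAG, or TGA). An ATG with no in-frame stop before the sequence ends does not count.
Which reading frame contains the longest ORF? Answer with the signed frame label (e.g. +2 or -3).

Reverse complement (5'→3'): AACTACAAGTGGTTCATTCTATTACATCCAATATCACTGGCGCGGACAGCG
Frame +1: CGC TGT CCG CGC CAG TGA TAT TGG ATG TAA TAG AAT GAA CCA CTT GTA GTT — ATG at 25, stop TAA at 28 → 6 nt.
Frame +2: GCT GTC CGC GCC AGT GAT ATT GGA TGT AAT AGA ATG AAC CAC TTG TAG — ATG at 35, stop TAG at 47 → 15 nt.
Frame +3: CTG TCC GCG CCA GTG ATA TTG GAT GTA ATA GAA TGA ACC ACT TGT AGT — no ATG→stop ORF.
Frame -1: AAC TAC AAG TGG TTC ATT CTA TTA CAT CCA ATA TCA CTG GCG CGG ACA GCG — no ATG→stop ORF.
Frame -2: ACT ACA AGT GGT TCA TTC TAT TAC ATC CAA TAT CAC TGG CGC GGA CAG — no ATG→stop ORF.
Frame -3: CTA CAA GTG GTT CAT TCT ATT ACA TCC AAT ATC ACT GGC GCG GAC AGC — no ATG→stop ORF.
Longest ORF is 15 nt in frame +2 (positions 35–49).

+2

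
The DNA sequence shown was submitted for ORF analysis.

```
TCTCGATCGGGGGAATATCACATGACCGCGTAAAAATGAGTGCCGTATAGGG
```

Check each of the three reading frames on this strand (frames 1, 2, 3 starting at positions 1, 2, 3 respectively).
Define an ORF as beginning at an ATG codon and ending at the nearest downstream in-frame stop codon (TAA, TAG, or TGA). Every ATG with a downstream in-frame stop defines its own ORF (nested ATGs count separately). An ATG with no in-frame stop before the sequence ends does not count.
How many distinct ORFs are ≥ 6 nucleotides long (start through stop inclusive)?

Frame 1: TCT CGA TCG GGG GAA TAT CAC ATG ACC GCG TAA AAA TGA GTG CCG TAT AGG — ATG at 22, stop TAA at 31 → 12 nt.
Frame 2: CTC GAT CGG GGG AAT ATC ACA TGA CCG CGT AAA AAT GAG TGC CGT ATA GGG — no ATG→stop ORF.
Frame 3: TCG ATC GGG GGA ATA TCA CAT GAC CGC GTA AAA ATG AGT GCC GTA TAG — ATG at 36, stop TAG at 48 → 15 nt.
ORFs ≥ 6 nucleotides: frame 1 22–33 (12 nucleotides), frame 3 36–50 (15 nucleotides). Count = 2.

2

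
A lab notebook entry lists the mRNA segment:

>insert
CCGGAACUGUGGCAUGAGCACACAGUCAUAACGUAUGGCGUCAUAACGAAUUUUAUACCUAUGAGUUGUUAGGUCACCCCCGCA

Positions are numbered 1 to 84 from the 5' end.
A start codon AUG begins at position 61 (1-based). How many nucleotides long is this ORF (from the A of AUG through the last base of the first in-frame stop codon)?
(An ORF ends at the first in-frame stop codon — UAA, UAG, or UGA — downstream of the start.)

12

Codons from position 61: AUG (61–63), AGU (64–66), UGU (67–69), UAG (70–72).
UAG is the first in-frame stop; ORF spans 61–72, 12 nucleotides.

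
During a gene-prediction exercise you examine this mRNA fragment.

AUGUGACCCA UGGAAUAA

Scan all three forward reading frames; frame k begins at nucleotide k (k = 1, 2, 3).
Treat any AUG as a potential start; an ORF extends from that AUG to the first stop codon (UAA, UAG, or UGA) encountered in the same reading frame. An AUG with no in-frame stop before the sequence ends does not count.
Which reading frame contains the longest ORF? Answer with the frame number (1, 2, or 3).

Frame 1: AUG UGA CCC AUG GAA UAA — AUG at 1, stop UGA at 4 → 6 nt; AUG at 10, stop UAA at 16 → 9 nt.
Frame 2: UGU GAC CCA UGG AAU — no AUG→stop ORF.
Frame 3: GUG ACC CAU GGA AUA — no AUG→stop ORF.
Longest ORF is 9 nt in frame 1 (positions 10–18).

1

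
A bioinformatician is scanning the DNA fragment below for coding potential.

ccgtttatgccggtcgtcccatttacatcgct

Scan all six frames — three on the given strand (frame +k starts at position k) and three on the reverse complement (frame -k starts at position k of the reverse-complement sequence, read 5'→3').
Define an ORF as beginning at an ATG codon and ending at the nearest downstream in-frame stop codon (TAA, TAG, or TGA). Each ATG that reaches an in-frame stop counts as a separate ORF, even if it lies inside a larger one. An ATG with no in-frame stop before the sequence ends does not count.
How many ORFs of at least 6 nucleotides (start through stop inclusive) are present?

2

Reverse complement (5'→3'): AGCGATGTAAATGGGACGACCGGCATAAACGG
Frame +1: CCG TTT ATG CCG GTC GTC CCA TTT ACA TCG — no ATG→stop ORF.
Frame +2: CGT TTA TGC CGG TCG TCC CAT TTA CAT CGC — no ATG→stop ORF.
Frame +3: GTT TAT GCC GGT CGT CCC ATT TAC ATC GCT — no ATG→stop ORF.
Frame -1: AGC GAT GTA AAT GGG ACG ACC GGC ATA AAC — no ATG→stop ORF.
Frame -2: GCG ATG TAA ATG GGA CGA CCG GCA TAA ACG — ATG at 5, stop TAA at 8 → 6 nt; ATG at 11, stop TAA at 26 → 18 nt.
Frame -3: CGA TGT AAA TGG GAC GAC CGG CAT AAA CGG — no ATG→stop ORF.
ORFs ≥ 6 nucleotides: frame -2 5–10 (6 nucleotides), frame -2 11–28 (18 nucleotides). Count = 2.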